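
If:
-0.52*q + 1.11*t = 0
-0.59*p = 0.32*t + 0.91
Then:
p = -0.542372881355932*t - 1.54237288135593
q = 2.13461538461538*t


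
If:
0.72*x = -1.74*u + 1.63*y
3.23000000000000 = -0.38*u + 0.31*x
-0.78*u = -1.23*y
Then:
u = -4.72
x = 4.63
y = -2.99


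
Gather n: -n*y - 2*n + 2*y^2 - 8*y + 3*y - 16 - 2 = n*(-y - 2) + 2*y^2 - 5*y - 18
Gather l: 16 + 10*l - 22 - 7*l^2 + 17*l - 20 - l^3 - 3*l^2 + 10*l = -l^3 - 10*l^2 + 37*l - 26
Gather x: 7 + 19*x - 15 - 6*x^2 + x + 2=-6*x^2 + 20*x - 6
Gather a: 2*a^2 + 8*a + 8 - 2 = 2*a^2 + 8*a + 6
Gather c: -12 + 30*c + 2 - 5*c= 25*c - 10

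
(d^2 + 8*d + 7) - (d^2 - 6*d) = 14*d + 7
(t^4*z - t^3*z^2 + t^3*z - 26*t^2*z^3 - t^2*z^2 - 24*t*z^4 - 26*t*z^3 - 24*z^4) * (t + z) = t^5*z + t^4*z - 27*t^3*z^3 - 50*t^2*z^4 - 27*t^2*z^3 - 24*t*z^5 - 50*t*z^4 - 24*z^5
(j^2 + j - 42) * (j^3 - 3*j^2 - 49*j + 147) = j^5 - 2*j^4 - 94*j^3 + 224*j^2 + 2205*j - 6174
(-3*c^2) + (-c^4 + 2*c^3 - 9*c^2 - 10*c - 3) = -c^4 + 2*c^3 - 12*c^2 - 10*c - 3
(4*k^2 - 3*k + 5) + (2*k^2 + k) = 6*k^2 - 2*k + 5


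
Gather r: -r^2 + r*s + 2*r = -r^2 + r*(s + 2)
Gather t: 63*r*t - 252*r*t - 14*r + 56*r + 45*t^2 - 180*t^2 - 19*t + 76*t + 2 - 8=42*r - 135*t^2 + t*(57 - 189*r) - 6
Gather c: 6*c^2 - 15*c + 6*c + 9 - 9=6*c^2 - 9*c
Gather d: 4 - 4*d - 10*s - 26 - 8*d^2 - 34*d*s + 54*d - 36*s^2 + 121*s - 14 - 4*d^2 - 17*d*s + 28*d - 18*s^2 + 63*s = -12*d^2 + d*(78 - 51*s) - 54*s^2 + 174*s - 36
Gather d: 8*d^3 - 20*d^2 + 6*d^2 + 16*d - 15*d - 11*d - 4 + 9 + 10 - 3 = 8*d^3 - 14*d^2 - 10*d + 12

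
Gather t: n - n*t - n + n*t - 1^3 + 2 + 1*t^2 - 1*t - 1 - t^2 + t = 0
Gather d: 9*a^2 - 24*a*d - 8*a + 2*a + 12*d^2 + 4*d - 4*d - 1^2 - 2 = 9*a^2 - 24*a*d - 6*a + 12*d^2 - 3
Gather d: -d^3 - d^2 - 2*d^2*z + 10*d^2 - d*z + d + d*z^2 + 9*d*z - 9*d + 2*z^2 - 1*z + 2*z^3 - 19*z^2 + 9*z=-d^3 + d^2*(9 - 2*z) + d*(z^2 + 8*z - 8) + 2*z^3 - 17*z^2 + 8*z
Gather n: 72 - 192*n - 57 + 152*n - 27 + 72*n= 32*n - 12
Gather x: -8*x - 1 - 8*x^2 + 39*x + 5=-8*x^2 + 31*x + 4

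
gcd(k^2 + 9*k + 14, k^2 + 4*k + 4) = k + 2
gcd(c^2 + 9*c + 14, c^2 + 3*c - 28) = c + 7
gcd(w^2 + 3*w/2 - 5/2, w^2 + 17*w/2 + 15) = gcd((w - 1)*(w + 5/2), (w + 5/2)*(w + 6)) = w + 5/2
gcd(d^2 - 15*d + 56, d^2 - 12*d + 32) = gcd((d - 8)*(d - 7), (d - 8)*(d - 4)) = d - 8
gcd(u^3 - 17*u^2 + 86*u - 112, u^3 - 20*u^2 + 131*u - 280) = u^2 - 15*u + 56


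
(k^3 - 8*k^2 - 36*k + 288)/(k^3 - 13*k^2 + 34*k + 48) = (k + 6)/(k + 1)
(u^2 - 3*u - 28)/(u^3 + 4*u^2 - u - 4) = (u - 7)/(u^2 - 1)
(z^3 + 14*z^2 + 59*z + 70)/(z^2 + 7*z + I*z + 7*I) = (z^2 + 7*z + 10)/(z + I)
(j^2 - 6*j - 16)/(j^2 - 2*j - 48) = (j + 2)/(j + 6)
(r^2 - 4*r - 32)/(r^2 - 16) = (r - 8)/(r - 4)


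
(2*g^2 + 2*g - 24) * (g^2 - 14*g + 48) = 2*g^4 - 26*g^3 + 44*g^2 + 432*g - 1152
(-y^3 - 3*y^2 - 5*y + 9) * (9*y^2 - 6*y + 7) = -9*y^5 - 21*y^4 - 34*y^3 + 90*y^2 - 89*y + 63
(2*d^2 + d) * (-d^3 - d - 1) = -2*d^5 - d^4 - 2*d^3 - 3*d^2 - d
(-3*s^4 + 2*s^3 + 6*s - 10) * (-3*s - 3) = 9*s^5 + 3*s^4 - 6*s^3 - 18*s^2 + 12*s + 30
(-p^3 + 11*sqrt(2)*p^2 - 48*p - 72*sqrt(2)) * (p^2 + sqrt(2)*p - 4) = -p^5 + 10*sqrt(2)*p^4 - 22*p^3 - 164*sqrt(2)*p^2 + 48*p + 288*sqrt(2)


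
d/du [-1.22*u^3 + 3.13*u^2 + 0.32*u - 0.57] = -3.66*u^2 + 6.26*u + 0.32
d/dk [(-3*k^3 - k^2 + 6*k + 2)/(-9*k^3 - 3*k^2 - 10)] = 2*(54*k^3 + 81*k^2 + 16*k - 30)/(81*k^6 + 54*k^5 + 9*k^4 + 180*k^3 + 60*k^2 + 100)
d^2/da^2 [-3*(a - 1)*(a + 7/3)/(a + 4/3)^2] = 54*(12*a + 79)/(81*a^4 + 432*a^3 + 864*a^2 + 768*a + 256)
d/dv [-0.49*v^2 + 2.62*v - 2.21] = 2.62 - 0.98*v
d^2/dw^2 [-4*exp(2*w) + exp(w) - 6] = (1 - 16*exp(w))*exp(w)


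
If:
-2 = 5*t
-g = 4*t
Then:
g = 8/5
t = -2/5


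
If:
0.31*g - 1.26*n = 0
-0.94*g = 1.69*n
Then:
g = 0.00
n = 0.00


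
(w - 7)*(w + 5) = w^2 - 2*w - 35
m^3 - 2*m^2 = m^2*(m - 2)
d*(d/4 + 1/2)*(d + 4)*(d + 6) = d^4/4 + 3*d^3 + 11*d^2 + 12*d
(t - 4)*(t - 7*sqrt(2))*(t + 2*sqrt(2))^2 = t^4 - 3*sqrt(2)*t^3 - 4*t^3 - 48*t^2 + 12*sqrt(2)*t^2 - 56*sqrt(2)*t + 192*t + 224*sqrt(2)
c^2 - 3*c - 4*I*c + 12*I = (c - 3)*(c - 4*I)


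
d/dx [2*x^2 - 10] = 4*x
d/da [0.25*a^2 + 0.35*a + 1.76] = 0.5*a + 0.35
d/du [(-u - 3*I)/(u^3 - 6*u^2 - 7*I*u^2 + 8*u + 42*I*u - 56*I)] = (2*u^3 + u^2*(-6 + 2*I) + u*(42 - 36*I) - 126 + 80*I)/(u^6 + u^5*(-12 - 14*I) + u^4*(3 + 168*I) + u^3*(492 - 728*I) + u^2*(-2484 + 1344*I) + u*(4704 - 896*I) - 3136)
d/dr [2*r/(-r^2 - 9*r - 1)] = 2*(r^2 - 1)/(r^4 + 18*r^3 + 83*r^2 + 18*r + 1)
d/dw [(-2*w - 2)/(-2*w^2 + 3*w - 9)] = 4*(-w^2 - 2*w + 6)/(4*w^4 - 12*w^3 + 45*w^2 - 54*w + 81)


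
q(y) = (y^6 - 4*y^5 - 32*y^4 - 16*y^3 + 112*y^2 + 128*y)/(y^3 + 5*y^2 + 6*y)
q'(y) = (-3*y^2 - 10*y - 6)*(y^6 - 4*y^5 - 32*y^4 - 16*y^3 + 112*y^2 + 128*y)/(y^3 + 5*y^2 + 6*y)^2 + (6*y^5 - 20*y^4 - 128*y^3 - 48*y^2 + 224*y + 128)/(y^3 + 5*y^2 + 6*y)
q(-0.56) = 18.62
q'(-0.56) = 8.78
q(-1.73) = 2.08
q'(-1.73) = 13.02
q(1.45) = 9.64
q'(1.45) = -15.57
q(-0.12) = 21.13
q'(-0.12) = 2.57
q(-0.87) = 15.26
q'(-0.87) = 12.81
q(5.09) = -55.87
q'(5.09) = -7.74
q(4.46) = -48.72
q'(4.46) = -14.59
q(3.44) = -30.17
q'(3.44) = -20.75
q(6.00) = -56.89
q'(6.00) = 6.32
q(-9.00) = -1527.17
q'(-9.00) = 410.47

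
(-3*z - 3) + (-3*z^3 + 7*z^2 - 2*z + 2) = -3*z^3 + 7*z^2 - 5*z - 1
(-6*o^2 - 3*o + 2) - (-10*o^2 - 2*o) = 4*o^2 - o + 2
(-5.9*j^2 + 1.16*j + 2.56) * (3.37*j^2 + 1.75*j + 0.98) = -19.883*j^4 - 6.4158*j^3 + 4.8752*j^2 + 5.6168*j + 2.5088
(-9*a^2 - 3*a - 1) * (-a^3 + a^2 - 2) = 9*a^5 - 6*a^4 - 2*a^3 + 17*a^2 + 6*a + 2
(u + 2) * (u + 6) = u^2 + 8*u + 12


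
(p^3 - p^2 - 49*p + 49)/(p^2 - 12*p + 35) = (p^2 + 6*p - 7)/(p - 5)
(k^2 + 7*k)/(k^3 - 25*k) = (k + 7)/(k^2 - 25)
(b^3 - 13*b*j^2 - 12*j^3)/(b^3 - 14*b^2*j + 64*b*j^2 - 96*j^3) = (b^2 + 4*b*j + 3*j^2)/(b^2 - 10*b*j + 24*j^2)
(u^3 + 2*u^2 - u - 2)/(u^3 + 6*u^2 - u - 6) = (u + 2)/(u + 6)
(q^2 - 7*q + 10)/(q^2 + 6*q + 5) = (q^2 - 7*q + 10)/(q^2 + 6*q + 5)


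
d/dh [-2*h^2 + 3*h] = 3 - 4*h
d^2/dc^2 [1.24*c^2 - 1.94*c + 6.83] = 2.48000000000000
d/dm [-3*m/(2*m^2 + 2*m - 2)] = 3*(m^2 + 1)/(2*(m^4 + 2*m^3 - m^2 - 2*m + 1))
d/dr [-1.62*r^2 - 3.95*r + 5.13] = -3.24*r - 3.95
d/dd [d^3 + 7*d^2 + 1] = d*(3*d + 14)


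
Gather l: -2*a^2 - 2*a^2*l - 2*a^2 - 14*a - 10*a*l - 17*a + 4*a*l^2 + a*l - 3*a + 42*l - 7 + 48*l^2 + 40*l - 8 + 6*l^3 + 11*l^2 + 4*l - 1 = -4*a^2 - 34*a + 6*l^3 + l^2*(4*a + 59) + l*(-2*a^2 - 9*a + 86) - 16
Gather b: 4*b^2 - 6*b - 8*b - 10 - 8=4*b^2 - 14*b - 18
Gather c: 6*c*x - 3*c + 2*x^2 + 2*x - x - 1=c*(6*x - 3) + 2*x^2 + x - 1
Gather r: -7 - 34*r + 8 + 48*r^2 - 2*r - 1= 48*r^2 - 36*r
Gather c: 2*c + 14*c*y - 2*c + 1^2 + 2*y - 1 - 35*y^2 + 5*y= 14*c*y - 35*y^2 + 7*y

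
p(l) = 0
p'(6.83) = 0.00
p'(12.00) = 0.00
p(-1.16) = 0.00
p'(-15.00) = 0.00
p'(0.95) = 0.00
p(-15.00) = 0.00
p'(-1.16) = 0.00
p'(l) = 0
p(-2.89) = 0.00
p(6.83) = 0.00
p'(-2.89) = 0.00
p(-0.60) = 0.00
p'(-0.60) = 0.00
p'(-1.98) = 0.00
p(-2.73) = 0.00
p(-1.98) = 0.00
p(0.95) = 0.00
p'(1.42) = 0.00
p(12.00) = 0.00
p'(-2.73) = 0.00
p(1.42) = 0.00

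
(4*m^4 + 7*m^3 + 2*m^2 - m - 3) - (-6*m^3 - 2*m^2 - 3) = 4*m^4 + 13*m^3 + 4*m^2 - m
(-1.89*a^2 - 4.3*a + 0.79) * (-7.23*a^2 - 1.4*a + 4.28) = 13.6647*a^4 + 33.735*a^3 - 7.7809*a^2 - 19.51*a + 3.3812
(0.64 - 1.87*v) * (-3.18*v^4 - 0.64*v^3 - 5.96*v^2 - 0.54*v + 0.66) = 5.9466*v^5 - 0.8384*v^4 + 10.7356*v^3 - 2.8046*v^2 - 1.5798*v + 0.4224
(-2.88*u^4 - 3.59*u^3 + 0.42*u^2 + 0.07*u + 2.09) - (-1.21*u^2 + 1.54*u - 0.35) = -2.88*u^4 - 3.59*u^3 + 1.63*u^2 - 1.47*u + 2.44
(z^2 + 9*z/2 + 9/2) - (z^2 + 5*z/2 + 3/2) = 2*z + 3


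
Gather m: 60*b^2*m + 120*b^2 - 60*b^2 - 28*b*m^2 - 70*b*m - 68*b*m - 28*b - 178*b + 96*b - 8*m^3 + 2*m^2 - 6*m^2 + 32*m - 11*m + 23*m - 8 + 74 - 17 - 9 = 60*b^2 - 110*b - 8*m^3 + m^2*(-28*b - 4) + m*(60*b^2 - 138*b + 44) + 40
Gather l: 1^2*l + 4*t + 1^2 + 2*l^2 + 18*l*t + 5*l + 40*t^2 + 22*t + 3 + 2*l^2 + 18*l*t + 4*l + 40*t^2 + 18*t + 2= 4*l^2 + l*(36*t + 10) + 80*t^2 + 44*t + 6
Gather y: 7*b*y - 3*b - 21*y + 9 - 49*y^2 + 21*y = 7*b*y - 3*b - 49*y^2 + 9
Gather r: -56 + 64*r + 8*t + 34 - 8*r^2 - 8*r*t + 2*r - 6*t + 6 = -8*r^2 + r*(66 - 8*t) + 2*t - 16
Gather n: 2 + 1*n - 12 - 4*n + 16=6 - 3*n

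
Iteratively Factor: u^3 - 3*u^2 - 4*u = (u)*(u^2 - 3*u - 4) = u*(u - 4)*(u + 1)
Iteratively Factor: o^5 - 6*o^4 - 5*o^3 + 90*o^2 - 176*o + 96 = (o + 4)*(o^4 - 10*o^3 + 35*o^2 - 50*o + 24) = (o - 3)*(o + 4)*(o^3 - 7*o^2 + 14*o - 8) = (o - 3)*(o - 1)*(o + 4)*(o^2 - 6*o + 8) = (o - 3)*(o - 2)*(o - 1)*(o + 4)*(o - 4)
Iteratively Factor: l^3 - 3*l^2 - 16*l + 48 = (l - 4)*(l^2 + l - 12) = (l - 4)*(l + 4)*(l - 3)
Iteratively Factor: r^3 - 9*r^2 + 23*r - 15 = (r - 3)*(r^2 - 6*r + 5) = (r - 5)*(r - 3)*(r - 1)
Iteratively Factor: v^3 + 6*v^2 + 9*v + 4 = (v + 1)*(v^2 + 5*v + 4) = (v + 1)^2*(v + 4)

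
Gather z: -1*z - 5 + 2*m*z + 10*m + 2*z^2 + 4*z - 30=10*m + 2*z^2 + z*(2*m + 3) - 35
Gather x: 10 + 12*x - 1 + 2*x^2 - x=2*x^2 + 11*x + 9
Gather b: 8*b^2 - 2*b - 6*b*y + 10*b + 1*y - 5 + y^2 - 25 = 8*b^2 + b*(8 - 6*y) + y^2 + y - 30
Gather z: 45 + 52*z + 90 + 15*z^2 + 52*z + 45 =15*z^2 + 104*z + 180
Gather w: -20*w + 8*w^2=8*w^2 - 20*w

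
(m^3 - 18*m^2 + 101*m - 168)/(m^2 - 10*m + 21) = m - 8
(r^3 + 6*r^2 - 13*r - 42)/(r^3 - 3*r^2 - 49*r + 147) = (r + 2)/(r - 7)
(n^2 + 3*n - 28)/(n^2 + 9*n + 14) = (n - 4)/(n + 2)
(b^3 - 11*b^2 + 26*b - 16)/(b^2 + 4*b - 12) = (b^2 - 9*b + 8)/(b + 6)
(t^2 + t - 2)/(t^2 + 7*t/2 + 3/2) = 2*(t^2 + t - 2)/(2*t^2 + 7*t + 3)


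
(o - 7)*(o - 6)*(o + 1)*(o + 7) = o^4 - 5*o^3 - 55*o^2 + 245*o + 294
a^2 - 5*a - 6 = (a - 6)*(a + 1)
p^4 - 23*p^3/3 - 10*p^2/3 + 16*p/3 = p*(p - 8)*(p - 2/3)*(p + 1)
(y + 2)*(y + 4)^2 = y^3 + 10*y^2 + 32*y + 32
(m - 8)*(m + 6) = m^2 - 2*m - 48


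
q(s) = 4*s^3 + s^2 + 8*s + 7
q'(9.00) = 998.00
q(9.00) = 3076.00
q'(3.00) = 122.00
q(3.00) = 148.00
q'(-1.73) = 40.45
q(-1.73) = -24.56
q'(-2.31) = 67.41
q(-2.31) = -55.45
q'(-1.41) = 29.04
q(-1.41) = -13.50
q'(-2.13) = 58.18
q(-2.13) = -44.16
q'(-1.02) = 18.44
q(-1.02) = -4.36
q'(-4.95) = 292.13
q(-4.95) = -493.25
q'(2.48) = 86.76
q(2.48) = 94.00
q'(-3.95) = 187.33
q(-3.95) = -255.52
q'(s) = 12*s^2 + 2*s + 8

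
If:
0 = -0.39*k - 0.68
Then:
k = -1.74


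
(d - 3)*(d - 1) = d^2 - 4*d + 3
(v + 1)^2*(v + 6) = v^3 + 8*v^2 + 13*v + 6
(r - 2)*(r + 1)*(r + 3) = r^3 + 2*r^2 - 5*r - 6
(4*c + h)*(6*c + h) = 24*c^2 + 10*c*h + h^2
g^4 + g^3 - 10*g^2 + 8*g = g*(g - 2)*(g - 1)*(g + 4)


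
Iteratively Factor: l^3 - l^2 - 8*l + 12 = (l - 2)*(l^2 + l - 6) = (l - 2)*(l + 3)*(l - 2)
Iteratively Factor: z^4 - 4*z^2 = (z)*(z^3 - 4*z) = z*(z - 2)*(z^2 + 2*z) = z*(z - 2)*(z + 2)*(z)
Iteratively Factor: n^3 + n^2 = (n)*(n^2 + n) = n^2*(n + 1)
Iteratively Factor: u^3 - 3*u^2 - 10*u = (u + 2)*(u^2 - 5*u) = u*(u + 2)*(u - 5)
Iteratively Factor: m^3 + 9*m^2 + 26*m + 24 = (m + 2)*(m^2 + 7*m + 12) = (m + 2)*(m + 3)*(m + 4)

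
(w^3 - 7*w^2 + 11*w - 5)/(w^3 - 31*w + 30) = (w - 1)/(w + 6)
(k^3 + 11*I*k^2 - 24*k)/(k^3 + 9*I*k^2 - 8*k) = (k + 3*I)/(k + I)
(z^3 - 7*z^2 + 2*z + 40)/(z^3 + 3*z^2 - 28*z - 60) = (z - 4)/(z + 6)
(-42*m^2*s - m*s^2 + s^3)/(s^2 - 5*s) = (-42*m^2 - m*s + s^2)/(s - 5)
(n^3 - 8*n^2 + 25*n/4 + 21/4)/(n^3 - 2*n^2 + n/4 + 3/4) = (n - 7)/(n - 1)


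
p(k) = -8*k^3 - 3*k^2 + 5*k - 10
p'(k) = -24*k^2 - 6*k + 5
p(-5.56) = 1244.50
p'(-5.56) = -703.57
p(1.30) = -26.15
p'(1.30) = -43.36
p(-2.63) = 101.63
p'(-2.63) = -145.23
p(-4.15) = 489.37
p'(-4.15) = -383.44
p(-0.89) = -11.19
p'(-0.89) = -8.67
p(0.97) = -15.27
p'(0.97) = -23.40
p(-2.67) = 107.54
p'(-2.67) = -150.07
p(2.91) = -217.99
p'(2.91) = -215.69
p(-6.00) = 1580.00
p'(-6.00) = -823.00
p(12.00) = -14206.00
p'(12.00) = -3523.00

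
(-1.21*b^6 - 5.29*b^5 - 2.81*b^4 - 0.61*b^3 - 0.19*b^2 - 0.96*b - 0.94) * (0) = 0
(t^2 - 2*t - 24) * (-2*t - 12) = -2*t^3 - 8*t^2 + 72*t + 288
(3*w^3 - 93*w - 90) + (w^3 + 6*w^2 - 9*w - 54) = 4*w^3 + 6*w^2 - 102*w - 144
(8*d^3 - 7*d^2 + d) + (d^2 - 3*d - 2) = 8*d^3 - 6*d^2 - 2*d - 2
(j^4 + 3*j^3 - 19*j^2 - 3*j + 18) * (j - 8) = j^5 - 5*j^4 - 43*j^3 + 149*j^2 + 42*j - 144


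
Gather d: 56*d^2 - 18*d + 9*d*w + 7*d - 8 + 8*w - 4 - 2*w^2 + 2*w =56*d^2 + d*(9*w - 11) - 2*w^2 + 10*w - 12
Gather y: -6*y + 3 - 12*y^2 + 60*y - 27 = -12*y^2 + 54*y - 24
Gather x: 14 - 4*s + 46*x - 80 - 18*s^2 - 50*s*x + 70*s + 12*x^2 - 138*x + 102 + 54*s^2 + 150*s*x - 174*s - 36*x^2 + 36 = 36*s^2 - 108*s - 24*x^2 + x*(100*s - 92) + 72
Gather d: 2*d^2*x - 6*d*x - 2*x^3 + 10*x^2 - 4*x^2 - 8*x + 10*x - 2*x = 2*d^2*x - 6*d*x - 2*x^3 + 6*x^2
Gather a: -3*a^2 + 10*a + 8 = -3*a^2 + 10*a + 8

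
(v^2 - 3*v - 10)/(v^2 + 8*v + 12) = (v - 5)/(v + 6)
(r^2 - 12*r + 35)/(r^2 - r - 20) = (r - 7)/(r + 4)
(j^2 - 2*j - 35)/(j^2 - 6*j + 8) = (j^2 - 2*j - 35)/(j^2 - 6*j + 8)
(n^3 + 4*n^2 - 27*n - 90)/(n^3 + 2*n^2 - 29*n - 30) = (n + 3)/(n + 1)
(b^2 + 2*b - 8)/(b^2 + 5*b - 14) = (b + 4)/(b + 7)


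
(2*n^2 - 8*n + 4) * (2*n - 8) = 4*n^3 - 32*n^2 + 72*n - 32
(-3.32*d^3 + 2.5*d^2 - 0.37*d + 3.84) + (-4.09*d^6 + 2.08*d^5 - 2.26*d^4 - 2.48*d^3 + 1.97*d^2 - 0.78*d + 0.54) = -4.09*d^6 + 2.08*d^5 - 2.26*d^4 - 5.8*d^3 + 4.47*d^2 - 1.15*d + 4.38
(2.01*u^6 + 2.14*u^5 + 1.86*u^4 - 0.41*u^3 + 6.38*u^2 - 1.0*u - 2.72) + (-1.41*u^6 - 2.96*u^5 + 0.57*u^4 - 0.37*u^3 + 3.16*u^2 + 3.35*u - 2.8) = 0.6*u^6 - 0.82*u^5 + 2.43*u^4 - 0.78*u^3 + 9.54*u^2 + 2.35*u - 5.52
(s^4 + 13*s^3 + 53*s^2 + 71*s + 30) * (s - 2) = s^5 + 11*s^4 + 27*s^3 - 35*s^2 - 112*s - 60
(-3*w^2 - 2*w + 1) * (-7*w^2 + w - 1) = 21*w^4 + 11*w^3 - 6*w^2 + 3*w - 1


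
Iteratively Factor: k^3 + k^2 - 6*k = (k - 2)*(k^2 + 3*k) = k*(k - 2)*(k + 3)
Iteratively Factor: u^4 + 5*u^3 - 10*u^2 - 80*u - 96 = (u + 3)*(u^3 + 2*u^2 - 16*u - 32) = (u + 3)*(u + 4)*(u^2 - 2*u - 8) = (u - 4)*(u + 3)*(u + 4)*(u + 2)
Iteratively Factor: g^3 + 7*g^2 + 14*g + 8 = (g + 4)*(g^2 + 3*g + 2) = (g + 1)*(g + 4)*(g + 2)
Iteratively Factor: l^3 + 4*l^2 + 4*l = (l + 2)*(l^2 + 2*l) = l*(l + 2)*(l + 2)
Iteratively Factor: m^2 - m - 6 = (m + 2)*(m - 3)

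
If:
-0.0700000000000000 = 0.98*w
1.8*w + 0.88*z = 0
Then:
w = -0.07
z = 0.15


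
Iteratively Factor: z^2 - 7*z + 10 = (z - 2)*(z - 5)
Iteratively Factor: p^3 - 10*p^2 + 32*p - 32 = (p - 4)*(p^2 - 6*p + 8) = (p - 4)*(p - 2)*(p - 4)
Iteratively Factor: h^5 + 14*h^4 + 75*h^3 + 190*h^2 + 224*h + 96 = (h + 3)*(h^4 + 11*h^3 + 42*h^2 + 64*h + 32) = (h + 1)*(h + 3)*(h^3 + 10*h^2 + 32*h + 32) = (h + 1)*(h + 3)*(h + 4)*(h^2 + 6*h + 8) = (h + 1)*(h + 3)*(h + 4)^2*(h + 2)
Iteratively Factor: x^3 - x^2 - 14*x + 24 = (x + 4)*(x^2 - 5*x + 6) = (x - 3)*(x + 4)*(x - 2)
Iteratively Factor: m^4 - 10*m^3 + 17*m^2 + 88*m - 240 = (m + 3)*(m^3 - 13*m^2 + 56*m - 80) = (m - 5)*(m + 3)*(m^2 - 8*m + 16) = (m - 5)*(m - 4)*(m + 3)*(m - 4)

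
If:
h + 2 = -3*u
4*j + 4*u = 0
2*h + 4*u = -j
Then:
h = 2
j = 4/3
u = -4/3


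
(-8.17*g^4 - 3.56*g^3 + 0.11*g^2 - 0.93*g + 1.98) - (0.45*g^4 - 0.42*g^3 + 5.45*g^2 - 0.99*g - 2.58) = -8.62*g^4 - 3.14*g^3 - 5.34*g^2 + 0.0599999999999999*g + 4.56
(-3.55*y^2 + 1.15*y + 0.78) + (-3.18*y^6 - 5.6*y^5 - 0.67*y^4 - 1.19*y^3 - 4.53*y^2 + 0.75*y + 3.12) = -3.18*y^6 - 5.6*y^5 - 0.67*y^4 - 1.19*y^3 - 8.08*y^2 + 1.9*y + 3.9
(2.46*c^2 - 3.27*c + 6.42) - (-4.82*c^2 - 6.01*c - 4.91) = 7.28*c^2 + 2.74*c + 11.33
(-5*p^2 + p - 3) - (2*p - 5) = -5*p^2 - p + 2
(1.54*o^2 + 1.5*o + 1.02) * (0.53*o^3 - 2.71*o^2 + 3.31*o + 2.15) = 0.8162*o^5 - 3.3784*o^4 + 1.573*o^3 + 5.5118*o^2 + 6.6012*o + 2.193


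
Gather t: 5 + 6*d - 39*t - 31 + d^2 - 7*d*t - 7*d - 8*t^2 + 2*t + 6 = d^2 - d - 8*t^2 + t*(-7*d - 37) - 20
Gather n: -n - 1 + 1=-n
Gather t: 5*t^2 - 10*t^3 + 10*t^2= -10*t^3 + 15*t^2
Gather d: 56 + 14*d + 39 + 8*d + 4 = 22*d + 99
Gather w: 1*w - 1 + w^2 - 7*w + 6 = w^2 - 6*w + 5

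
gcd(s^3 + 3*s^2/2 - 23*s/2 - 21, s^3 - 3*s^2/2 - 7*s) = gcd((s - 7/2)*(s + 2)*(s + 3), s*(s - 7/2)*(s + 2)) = s^2 - 3*s/2 - 7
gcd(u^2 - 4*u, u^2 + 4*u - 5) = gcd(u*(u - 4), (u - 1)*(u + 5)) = 1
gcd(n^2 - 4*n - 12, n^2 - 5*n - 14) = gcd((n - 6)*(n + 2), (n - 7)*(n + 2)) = n + 2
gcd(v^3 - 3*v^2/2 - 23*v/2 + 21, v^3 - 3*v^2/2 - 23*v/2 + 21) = v^3 - 3*v^2/2 - 23*v/2 + 21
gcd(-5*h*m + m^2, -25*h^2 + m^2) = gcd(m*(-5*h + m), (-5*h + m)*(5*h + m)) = 5*h - m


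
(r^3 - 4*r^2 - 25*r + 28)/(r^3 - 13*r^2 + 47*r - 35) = (r + 4)/(r - 5)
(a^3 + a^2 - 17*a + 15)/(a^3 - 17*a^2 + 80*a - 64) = (a^2 + 2*a - 15)/(a^2 - 16*a + 64)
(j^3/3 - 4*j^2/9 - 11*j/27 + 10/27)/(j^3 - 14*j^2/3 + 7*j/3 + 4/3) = (9*j^3 - 12*j^2 - 11*j + 10)/(9*(3*j^3 - 14*j^2 + 7*j + 4))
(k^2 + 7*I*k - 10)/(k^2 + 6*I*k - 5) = (k + 2*I)/(k + I)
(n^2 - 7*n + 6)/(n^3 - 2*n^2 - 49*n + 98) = (n^2 - 7*n + 6)/(n^3 - 2*n^2 - 49*n + 98)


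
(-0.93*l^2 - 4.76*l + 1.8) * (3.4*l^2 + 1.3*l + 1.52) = -3.162*l^4 - 17.393*l^3 - 1.4816*l^2 - 4.8952*l + 2.736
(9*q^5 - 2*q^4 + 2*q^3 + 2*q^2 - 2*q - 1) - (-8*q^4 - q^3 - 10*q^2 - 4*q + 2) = 9*q^5 + 6*q^4 + 3*q^3 + 12*q^2 + 2*q - 3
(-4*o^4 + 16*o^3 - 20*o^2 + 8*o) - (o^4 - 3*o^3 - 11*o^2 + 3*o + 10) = -5*o^4 + 19*o^3 - 9*o^2 + 5*o - 10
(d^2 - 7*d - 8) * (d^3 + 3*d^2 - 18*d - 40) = d^5 - 4*d^4 - 47*d^3 + 62*d^2 + 424*d + 320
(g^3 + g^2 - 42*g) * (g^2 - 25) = g^5 + g^4 - 67*g^3 - 25*g^2 + 1050*g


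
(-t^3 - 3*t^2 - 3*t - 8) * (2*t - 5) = -2*t^4 - t^3 + 9*t^2 - t + 40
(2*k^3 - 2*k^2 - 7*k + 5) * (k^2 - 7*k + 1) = 2*k^5 - 16*k^4 + 9*k^3 + 52*k^2 - 42*k + 5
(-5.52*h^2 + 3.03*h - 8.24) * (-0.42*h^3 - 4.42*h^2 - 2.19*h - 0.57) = 2.3184*h^5 + 23.1258*h^4 + 2.157*h^3 + 32.9315*h^2 + 16.3185*h + 4.6968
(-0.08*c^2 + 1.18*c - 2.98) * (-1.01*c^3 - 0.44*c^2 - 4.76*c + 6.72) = 0.0808*c^5 - 1.1566*c^4 + 2.8714*c^3 - 4.8432*c^2 + 22.1144*c - 20.0256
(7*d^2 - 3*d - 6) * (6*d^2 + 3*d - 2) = 42*d^4 + 3*d^3 - 59*d^2 - 12*d + 12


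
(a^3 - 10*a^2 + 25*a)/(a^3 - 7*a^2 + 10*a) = (a - 5)/(a - 2)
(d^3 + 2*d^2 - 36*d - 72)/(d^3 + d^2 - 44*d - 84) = (d - 6)/(d - 7)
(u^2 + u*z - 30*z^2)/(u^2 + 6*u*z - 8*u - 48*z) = (u - 5*z)/(u - 8)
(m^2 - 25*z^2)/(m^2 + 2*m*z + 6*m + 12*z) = (m^2 - 25*z^2)/(m^2 + 2*m*z + 6*m + 12*z)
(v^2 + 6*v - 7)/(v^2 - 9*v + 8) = (v + 7)/(v - 8)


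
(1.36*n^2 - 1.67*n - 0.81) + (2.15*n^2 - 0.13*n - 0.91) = 3.51*n^2 - 1.8*n - 1.72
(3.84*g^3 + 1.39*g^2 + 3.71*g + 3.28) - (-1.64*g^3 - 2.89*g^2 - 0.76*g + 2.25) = 5.48*g^3 + 4.28*g^2 + 4.47*g + 1.03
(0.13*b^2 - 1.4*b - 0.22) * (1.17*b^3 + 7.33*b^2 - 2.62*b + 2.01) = 0.1521*b^5 - 0.6851*b^4 - 10.86*b^3 + 2.3167*b^2 - 2.2376*b - 0.4422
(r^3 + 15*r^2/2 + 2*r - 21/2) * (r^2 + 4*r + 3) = r^5 + 23*r^4/2 + 35*r^3 + 20*r^2 - 36*r - 63/2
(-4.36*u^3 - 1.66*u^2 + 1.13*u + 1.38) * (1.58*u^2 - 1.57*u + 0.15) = -6.8888*u^5 + 4.2224*u^4 + 3.7376*u^3 + 0.1573*u^2 - 1.9971*u + 0.207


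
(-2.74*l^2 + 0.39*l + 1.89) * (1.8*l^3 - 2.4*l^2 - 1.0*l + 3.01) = -4.932*l^5 + 7.278*l^4 + 5.206*l^3 - 13.1734*l^2 - 0.7161*l + 5.6889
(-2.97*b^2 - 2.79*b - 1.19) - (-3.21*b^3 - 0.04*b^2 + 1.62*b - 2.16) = 3.21*b^3 - 2.93*b^2 - 4.41*b + 0.97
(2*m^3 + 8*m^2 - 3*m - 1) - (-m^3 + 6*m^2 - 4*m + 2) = 3*m^3 + 2*m^2 + m - 3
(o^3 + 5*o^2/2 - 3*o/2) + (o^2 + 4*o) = o^3 + 7*o^2/2 + 5*o/2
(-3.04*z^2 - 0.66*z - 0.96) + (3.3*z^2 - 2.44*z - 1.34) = 0.26*z^2 - 3.1*z - 2.3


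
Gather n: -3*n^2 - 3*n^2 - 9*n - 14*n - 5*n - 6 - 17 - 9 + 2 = -6*n^2 - 28*n - 30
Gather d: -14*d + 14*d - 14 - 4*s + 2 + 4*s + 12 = 0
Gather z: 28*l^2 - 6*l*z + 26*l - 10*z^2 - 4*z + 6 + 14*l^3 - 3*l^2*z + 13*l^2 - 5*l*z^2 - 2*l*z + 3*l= 14*l^3 + 41*l^2 + 29*l + z^2*(-5*l - 10) + z*(-3*l^2 - 8*l - 4) + 6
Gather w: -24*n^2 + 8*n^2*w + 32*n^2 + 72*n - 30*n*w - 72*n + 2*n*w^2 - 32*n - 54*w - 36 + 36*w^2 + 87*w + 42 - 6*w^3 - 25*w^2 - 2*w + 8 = 8*n^2 - 32*n - 6*w^3 + w^2*(2*n + 11) + w*(8*n^2 - 30*n + 31) + 14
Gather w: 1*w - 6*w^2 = -6*w^2 + w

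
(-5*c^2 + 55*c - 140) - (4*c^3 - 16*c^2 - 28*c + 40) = -4*c^3 + 11*c^2 + 83*c - 180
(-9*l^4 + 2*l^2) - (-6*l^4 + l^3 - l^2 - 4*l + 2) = -3*l^4 - l^3 + 3*l^2 + 4*l - 2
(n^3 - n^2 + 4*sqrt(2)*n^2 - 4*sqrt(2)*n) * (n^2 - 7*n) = n^5 - 8*n^4 + 4*sqrt(2)*n^4 - 32*sqrt(2)*n^3 + 7*n^3 + 28*sqrt(2)*n^2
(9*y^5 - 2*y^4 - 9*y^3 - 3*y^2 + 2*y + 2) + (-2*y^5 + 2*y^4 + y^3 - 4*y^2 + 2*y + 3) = 7*y^5 - 8*y^3 - 7*y^2 + 4*y + 5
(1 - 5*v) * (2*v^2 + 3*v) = -10*v^3 - 13*v^2 + 3*v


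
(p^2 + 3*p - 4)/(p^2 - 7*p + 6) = (p + 4)/(p - 6)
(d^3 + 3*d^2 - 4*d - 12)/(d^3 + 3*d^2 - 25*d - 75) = (d^2 - 4)/(d^2 - 25)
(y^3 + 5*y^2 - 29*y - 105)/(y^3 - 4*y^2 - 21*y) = (y^2 + 2*y - 35)/(y*(y - 7))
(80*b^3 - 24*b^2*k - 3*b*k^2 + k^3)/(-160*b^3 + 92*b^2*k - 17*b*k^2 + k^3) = (-20*b^2 + b*k + k^2)/(40*b^2 - 13*b*k + k^2)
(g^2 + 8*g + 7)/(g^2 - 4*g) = (g^2 + 8*g + 7)/(g*(g - 4))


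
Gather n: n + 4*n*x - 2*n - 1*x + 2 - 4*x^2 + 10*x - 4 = n*(4*x - 1) - 4*x^2 + 9*x - 2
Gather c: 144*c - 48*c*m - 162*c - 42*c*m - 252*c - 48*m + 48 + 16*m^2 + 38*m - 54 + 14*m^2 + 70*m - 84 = c*(-90*m - 270) + 30*m^2 + 60*m - 90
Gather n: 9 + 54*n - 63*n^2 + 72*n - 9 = -63*n^2 + 126*n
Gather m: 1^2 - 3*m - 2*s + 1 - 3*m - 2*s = -6*m - 4*s + 2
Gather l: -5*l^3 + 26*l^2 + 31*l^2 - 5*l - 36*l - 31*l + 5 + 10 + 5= -5*l^3 + 57*l^2 - 72*l + 20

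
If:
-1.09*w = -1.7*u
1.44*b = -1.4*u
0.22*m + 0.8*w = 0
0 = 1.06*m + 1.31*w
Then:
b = 0.00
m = 0.00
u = 0.00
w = 0.00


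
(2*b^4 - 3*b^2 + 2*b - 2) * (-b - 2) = -2*b^5 - 4*b^4 + 3*b^3 + 4*b^2 - 2*b + 4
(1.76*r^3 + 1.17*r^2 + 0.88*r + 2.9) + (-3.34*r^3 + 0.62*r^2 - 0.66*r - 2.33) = -1.58*r^3 + 1.79*r^2 + 0.22*r + 0.57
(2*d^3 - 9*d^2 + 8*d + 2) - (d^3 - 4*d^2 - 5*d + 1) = d^3 - 5*d^2 + 13*d + 1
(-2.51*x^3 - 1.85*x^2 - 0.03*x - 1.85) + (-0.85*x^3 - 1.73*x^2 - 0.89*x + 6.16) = -3.36*x^3 - 3.58*x^2 - 0.92*x + 4.31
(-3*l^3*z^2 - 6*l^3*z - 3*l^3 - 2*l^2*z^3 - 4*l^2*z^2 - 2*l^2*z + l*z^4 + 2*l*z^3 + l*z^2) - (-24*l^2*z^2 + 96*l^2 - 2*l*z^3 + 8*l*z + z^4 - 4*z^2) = -3*l^3*z^2 - 6*l^3*z - 3*l^3 - 2*l^2*z^3 + 20*l^2*z^2 - 2*l^2*z - 96*l^2 + l*z^4 + 4*l*z^3 + l*z^2 - 8*l*z - z^4 + 4*z^2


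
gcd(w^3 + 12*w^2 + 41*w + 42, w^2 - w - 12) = w + 3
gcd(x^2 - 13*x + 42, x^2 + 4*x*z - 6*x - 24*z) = x - 6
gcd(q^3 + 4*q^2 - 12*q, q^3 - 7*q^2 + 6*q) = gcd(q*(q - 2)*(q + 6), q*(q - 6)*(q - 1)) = q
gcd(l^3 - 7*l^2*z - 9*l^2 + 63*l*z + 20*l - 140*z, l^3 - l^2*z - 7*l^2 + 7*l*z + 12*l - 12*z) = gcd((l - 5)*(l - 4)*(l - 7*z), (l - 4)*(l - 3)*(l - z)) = l - 4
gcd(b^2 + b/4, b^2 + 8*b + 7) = 1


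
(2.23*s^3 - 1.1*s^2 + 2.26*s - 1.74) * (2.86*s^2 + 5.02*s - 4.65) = 6.3778*s^5 + 8.0486*s^4 - 9.4279*s^3 + 11.4838*s^2 - 19.2438*s + 8.091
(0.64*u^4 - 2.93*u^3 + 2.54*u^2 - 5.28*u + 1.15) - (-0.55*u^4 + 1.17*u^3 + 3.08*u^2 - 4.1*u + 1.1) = 1.19*u^4 - 4.1*u^3 - 0.54*u^2 - 1.18*u + 0.0499999999999998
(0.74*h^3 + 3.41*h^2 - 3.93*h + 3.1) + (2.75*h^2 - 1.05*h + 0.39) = 0.74*h^3 + 6.16*h^2 - 4.98*h + 3.49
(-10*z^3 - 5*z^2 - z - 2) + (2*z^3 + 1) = -8*z^3 - 5*z^2 - z - 1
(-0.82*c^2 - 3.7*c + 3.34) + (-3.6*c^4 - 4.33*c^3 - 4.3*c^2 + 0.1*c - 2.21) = -3.6*c^4 - 4.33*c^3 - 5.12*c^2 - 3.6*c + 1.13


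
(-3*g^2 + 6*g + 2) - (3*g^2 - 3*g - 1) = -6*g^2 + 9*g + 3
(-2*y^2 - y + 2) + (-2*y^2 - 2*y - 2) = -4*y^2 - 3*y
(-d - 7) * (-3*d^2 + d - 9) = 3*d^3 + 20*d^2 + 2*d + 63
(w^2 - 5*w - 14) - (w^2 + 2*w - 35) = 21 - 7*w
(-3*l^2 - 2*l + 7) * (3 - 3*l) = 9*l^3 - 3*l^2 - 27*l + 21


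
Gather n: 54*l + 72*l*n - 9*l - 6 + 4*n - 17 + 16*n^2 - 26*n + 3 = 45*l + 16*n^2 + n*(72*l - 22) - 20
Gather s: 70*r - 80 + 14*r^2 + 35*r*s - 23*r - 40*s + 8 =14*r^2 + 47*r + s*(35*r - 40) - 72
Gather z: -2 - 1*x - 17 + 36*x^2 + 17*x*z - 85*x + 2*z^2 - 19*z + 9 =36*x^2 - 86*x + 2*z^2 + z*(17*x - 19) - 10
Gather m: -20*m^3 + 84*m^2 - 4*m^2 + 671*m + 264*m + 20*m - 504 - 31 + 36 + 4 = -20*m^3 + 80*m^2 + 955*m - 495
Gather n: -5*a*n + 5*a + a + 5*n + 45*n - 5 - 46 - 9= 6*a + n*(50 - 5*a) - 60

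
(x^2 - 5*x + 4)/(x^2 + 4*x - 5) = (x - 4)/(x + 5)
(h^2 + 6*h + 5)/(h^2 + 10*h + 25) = (h + 1)/(h + 5)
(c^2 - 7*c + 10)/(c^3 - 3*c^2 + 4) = (c - 5)/(c^2 - c - 2)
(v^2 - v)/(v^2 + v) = (v - 1)/(v + 1)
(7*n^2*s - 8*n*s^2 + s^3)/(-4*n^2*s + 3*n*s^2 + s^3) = (-7*n + s)/(4*n + s)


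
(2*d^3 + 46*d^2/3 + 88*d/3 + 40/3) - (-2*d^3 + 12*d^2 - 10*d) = 4*d^3 + 10*d^2/3 + 118*d/3 + 40/3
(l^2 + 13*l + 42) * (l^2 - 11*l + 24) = l^4 + 2*l^3 - 77*l^2 - 150*l + 1008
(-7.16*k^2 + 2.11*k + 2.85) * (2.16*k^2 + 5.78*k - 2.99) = -15.4656*k^4 - 36.8272*k^3 + 39.7602*k^2 + 10.1641*k - 8.5215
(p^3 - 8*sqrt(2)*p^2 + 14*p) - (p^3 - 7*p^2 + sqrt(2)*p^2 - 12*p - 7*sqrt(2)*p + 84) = -9*sqrt(2)*p^2 + 7*p^2 + 7*sqrt(2)*p + 26*p - 84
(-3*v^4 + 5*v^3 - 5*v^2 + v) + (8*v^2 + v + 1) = -3*v^4 + 5*v^3 + 3*v^2 + 2*v + 1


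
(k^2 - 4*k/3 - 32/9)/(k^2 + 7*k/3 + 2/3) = (9*k^2 - 12*k - 32)/(3*(3*k^2 + 7*k + 2))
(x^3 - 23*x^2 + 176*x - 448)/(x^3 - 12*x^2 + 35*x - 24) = (x^2 - 15*x + 56)/(x^2 - 4*x + 3)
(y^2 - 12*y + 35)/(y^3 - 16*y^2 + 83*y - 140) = 1/(y - 4)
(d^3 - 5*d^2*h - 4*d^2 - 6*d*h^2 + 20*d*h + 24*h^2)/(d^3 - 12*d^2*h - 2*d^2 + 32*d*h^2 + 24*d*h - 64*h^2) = (d^3 - 5*d^2*h - 4*d^2 - 6*d*h^2 + 20*d*h + 24*h^2)/(d^3 - 12*d^2*h - 2*d^2 + 32*d*h^2 + 24*d*h - 64*h^2)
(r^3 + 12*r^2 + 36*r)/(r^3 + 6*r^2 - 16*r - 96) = r*(r + 6)/(r^2 - 16)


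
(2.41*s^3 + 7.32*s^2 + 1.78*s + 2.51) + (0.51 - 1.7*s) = 2.41*s^3 + 7.32*s^2 + 0.0800000000000001*s + 3.02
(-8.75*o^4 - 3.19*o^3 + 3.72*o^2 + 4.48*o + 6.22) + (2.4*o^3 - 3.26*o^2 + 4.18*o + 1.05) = -8.75*o^4 - 0.79*o^3 + 0.46*o^2 + 8.66*o + 7.27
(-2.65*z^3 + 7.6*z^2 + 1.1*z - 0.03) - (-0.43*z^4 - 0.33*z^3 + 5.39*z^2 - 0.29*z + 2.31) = 0.43*z^4 - 2.32*z^3 + 2.21*z^2 + 1.39*z - 2.34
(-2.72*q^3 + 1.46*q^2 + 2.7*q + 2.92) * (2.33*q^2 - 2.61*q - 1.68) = -6.3376*q^5 + 10.501*q^4 + 7.05*q^3 - 2.6962*q^2 - 12.1572*q - 4.9056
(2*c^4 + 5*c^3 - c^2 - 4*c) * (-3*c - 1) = -6*c^5 - 17*c^4 - 2*c^3 + 13*c^2 + 4*c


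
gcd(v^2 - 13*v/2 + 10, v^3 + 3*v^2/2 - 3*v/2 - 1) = 1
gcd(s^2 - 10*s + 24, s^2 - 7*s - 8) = 1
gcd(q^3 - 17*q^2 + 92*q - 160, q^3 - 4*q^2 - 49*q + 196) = q - 4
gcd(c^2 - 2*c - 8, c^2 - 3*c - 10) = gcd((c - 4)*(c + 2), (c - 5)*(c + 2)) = c + 2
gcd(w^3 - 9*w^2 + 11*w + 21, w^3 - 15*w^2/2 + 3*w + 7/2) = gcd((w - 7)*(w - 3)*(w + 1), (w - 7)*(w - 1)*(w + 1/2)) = w - 7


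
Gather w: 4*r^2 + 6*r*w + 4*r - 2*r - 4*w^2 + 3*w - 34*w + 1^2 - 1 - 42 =4*r^2 + 2*r - 4*w^2 + w*(6*r - 31) - 42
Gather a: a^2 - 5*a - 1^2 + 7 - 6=a^2 - 5*a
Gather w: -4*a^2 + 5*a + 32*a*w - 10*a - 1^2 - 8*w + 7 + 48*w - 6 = -4*a^2 - 5*a + w*(32*a + 40)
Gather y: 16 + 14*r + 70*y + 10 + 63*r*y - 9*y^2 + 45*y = 14*r - 9*y^2 + y*(63*r + 115) + 26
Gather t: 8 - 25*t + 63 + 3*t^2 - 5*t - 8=3*t^2 - 30*t + 63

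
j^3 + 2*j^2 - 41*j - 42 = (j - 6)*(j + 1)*(j + 7)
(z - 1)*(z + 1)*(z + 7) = z^3 + 7*z^2 - z - 7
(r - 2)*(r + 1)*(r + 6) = r^3 + 5*r^2 - 8*r - 12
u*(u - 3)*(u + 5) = u^3 + 2*u^2 - 15*u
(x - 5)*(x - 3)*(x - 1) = x^3 - 9*x^2 + 23*x - 15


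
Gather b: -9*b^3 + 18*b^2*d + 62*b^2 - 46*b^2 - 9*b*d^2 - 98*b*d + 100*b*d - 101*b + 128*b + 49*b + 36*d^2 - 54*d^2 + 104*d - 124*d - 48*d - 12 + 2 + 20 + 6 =-9*b^3 + b^2*(18*d + 16) + b*(-9*d^2 + 2*d + 76) - 18*d^2 - 68*d + 16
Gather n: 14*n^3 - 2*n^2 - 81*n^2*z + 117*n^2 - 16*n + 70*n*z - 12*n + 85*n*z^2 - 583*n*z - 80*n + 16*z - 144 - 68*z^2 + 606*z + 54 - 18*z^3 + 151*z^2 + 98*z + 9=14*n^3 + n^2*(115 - 81*z) + n*(85*z^2 - 513*z - 108) - 18*z^3 + 83*z^2 + 720*z - 81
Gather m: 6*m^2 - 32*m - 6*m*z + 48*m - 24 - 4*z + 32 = 6*m^2 + m*(16 - 6*z) - 4*z + 8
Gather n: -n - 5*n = -6*n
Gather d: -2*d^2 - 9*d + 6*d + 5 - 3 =-2*d^2 - 3*d + 2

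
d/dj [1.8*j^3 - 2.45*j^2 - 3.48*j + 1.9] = 5.4*j^2 - 4.9*j - 3.48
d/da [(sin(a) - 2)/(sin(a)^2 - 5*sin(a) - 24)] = (4*sin(a) + cos(a)^2 - 35)*cos(a)/((sin(a) - 8)^2*(sin(a) + 3)^2)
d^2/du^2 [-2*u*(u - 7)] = -4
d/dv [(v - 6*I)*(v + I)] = 2*v - 5*I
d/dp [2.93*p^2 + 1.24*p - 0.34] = 5.86*p + 1.24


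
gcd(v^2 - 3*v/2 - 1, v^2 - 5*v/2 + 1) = v - 2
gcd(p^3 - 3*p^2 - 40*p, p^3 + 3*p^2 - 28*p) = p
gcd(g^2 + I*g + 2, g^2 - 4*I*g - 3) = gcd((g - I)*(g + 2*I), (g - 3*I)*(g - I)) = g - I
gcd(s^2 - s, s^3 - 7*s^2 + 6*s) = s^2 - s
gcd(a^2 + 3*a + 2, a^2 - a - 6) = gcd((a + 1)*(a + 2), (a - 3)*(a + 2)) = a + 2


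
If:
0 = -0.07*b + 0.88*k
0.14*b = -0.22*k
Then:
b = 0.00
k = 0.00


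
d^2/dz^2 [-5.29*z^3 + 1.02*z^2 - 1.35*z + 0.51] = 2.04 - 31.74*z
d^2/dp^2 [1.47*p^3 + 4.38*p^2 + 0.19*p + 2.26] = 8.82*p + 8.76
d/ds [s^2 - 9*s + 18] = 2*s - 9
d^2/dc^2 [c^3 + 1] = 6*c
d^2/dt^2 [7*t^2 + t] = 14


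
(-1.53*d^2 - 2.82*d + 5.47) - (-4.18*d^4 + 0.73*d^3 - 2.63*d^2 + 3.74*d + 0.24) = 4.18*d^4 - 0.73*d^3 + 1.1*d^2 - 6.56*d + 5.23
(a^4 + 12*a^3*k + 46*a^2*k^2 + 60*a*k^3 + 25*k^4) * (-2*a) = -2*a^5 - 24*a^4*k - 92*a^3*k^2 - 120*a^2*k^3 - 50*a*k^4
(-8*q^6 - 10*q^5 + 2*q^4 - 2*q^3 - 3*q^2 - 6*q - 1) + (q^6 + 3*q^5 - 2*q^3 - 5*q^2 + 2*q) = -7*q^6 - 7*q^5 + 2*q^4 - 4*q^3 - 8*q^2 - 4*q - 1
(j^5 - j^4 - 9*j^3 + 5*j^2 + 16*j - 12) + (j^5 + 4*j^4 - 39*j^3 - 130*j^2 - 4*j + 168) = 2*j^5 + 3*j^4 - 48*j^3 - 125*j^2 + 12*j + 156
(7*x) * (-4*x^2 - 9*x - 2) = -28*x^3 - 63*x^2 - 14*x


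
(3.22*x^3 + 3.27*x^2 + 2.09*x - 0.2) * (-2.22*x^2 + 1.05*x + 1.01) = -7.1484*x^5 - 3.8784*x^4 + 2.0459*x^3 + 5.9412*x^2 + 1.9009*x - 0.202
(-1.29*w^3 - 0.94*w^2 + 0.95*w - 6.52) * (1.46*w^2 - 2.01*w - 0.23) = -1.8834*w^5 + 1.2205*w^4 + 3.5731*w^3 - 11.2125*w^2 + 12.8867*w + 1.4996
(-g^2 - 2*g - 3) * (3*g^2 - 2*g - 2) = -3*g^4 - 4*g^3 - 3*g^2 + 10*g + 6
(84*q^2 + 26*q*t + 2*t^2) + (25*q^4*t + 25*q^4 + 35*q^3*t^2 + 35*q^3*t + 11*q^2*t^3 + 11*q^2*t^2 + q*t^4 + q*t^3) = 25*q^4*t + 25*q^4 + 35*q^3*t^2 + 35*q^3*t + 11*q^2*t^3 + 11*q^2*t^2 + 84*q^2 + q*t^4 + q*t^3 + 26*q*t + 2*t^2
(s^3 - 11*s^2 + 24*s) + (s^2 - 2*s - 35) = s^3 - 10*s^2 + 22*s - 35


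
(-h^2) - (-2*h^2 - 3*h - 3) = h^2 + 3*h + 3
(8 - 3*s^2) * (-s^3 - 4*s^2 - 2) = 3*s^5 + 12*s^4 - 8*s^3 - 26*s^2 - 16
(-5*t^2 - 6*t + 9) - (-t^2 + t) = -4*t^2 - 7*t + 9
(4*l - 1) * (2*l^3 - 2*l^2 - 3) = 8*l^4 - 10*l^3 + 2*l^2 - 12*l + 3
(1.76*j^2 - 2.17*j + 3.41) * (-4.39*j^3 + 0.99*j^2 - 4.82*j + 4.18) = -7.7264*j^5 + 11.2687*j^4 - 25.6014*j^3 + 21.1921*j^2 - 25.5068*j + 14.2538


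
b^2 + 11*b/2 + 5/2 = (b + 1/2)*(b + 5)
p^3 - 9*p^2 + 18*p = p*(p - 6)*(p - 3)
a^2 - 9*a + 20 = (a - 5)*(a - 4)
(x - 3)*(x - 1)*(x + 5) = x^3 + x^2 - 17*x + 15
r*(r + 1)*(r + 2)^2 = r^4 + 5*r^3 + 8*r^2 + 4*r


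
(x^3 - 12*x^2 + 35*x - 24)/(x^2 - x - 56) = (x^2 - 4*x + 3)/(x + 7)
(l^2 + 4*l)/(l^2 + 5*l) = (l + 4)/(l + 5)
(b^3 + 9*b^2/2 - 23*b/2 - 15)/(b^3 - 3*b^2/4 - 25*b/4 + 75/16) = 8*(b^2 + 7*b + 6)/(8*b^2 + 14*b - 15)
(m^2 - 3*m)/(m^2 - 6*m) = (m - 3)/(m - 6)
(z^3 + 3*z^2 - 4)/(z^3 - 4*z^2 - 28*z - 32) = (z - 1)/(z - 8)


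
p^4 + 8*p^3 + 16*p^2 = p^2*(p + 4)^2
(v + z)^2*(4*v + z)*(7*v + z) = 28*v^4 + 67*v^3*z + 51*v^2*z^2 + 13*v*z^3 + z^4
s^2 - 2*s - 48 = (s - 8)*(s + 6)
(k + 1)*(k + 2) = k^2 + 3*k + 2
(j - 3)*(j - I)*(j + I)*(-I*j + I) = -I*j^4 + 4*I*j^3 - 4*I*j^2 + 4*I*j - 3*I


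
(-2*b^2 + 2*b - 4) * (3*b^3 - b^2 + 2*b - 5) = -6*b^5 + 8*b^4 - 18*b^3 + 18*b^2 - 18*b + 20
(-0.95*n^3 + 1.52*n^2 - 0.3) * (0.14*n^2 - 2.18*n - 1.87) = -0.133*n^5 + 2.2838*n^4 - 1.5371*n^3 - 2.8844*n^2 + 0.654*n + 0.561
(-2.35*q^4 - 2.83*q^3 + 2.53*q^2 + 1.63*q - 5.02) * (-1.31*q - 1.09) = 3.0785*q^5 + 6.2688*q^4 - 0.2296*q^3 - 4.893*q^2 + 4.7995*q + 5.4718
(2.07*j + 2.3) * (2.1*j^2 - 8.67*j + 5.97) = 4.347*j^3 - 13.1169*j^2 - 7.5831*j + 13.731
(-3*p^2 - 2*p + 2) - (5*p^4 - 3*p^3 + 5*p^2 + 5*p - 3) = -5*p^4 + 3*p^3 - 8*p^2 - 7*p + 5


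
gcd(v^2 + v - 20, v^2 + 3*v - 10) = v + 5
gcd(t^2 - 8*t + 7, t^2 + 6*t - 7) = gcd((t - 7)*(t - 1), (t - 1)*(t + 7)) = t - 1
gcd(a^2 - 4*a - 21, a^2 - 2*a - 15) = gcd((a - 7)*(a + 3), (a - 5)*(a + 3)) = a + 3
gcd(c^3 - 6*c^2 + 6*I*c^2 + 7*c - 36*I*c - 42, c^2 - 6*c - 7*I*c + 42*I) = c - 6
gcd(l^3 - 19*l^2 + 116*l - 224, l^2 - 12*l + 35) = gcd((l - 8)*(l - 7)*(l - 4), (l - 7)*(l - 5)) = l - 7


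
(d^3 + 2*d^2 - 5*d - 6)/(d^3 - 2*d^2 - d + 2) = (d + 3)/(d - 1)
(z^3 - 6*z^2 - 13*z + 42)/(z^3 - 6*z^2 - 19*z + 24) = (z^2 - 9*z + 14)/(z^2 - 9*z + 8)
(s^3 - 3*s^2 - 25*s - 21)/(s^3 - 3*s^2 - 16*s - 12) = (s^2 - 4*s - 21)/(s^2 - 4*s - 12)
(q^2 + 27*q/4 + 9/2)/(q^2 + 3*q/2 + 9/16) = 4*(q + 6)/(4*q + 3)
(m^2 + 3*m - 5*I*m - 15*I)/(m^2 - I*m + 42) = (m^2 + m*(3 - 5*I) - 15*I)/(m^2 - I*m + 42)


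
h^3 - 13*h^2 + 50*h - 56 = (h - 7)*(h - 4)*(h - 2)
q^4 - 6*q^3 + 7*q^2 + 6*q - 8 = (q - 4)*(q - 2)*(q - 1)*(q + 1)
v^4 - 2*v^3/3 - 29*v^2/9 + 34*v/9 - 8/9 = (v - 4/3)*(v - 1)*(v - 1/3)*(v + 2)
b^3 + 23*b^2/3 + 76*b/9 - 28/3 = (b - 2/3)*(b + 7/3)*(b + 6)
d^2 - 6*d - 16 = (d - 8)*(d + 2)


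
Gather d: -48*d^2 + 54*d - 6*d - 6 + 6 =-48*d^2 + 48*d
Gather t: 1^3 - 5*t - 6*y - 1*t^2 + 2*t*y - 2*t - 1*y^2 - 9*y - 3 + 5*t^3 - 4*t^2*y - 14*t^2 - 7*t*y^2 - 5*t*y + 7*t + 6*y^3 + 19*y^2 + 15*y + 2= 5*t^3 + t^2*(-4*y - 15) + t*(-7*y^2 - 3*y) + 6*y^3 + 18*y^2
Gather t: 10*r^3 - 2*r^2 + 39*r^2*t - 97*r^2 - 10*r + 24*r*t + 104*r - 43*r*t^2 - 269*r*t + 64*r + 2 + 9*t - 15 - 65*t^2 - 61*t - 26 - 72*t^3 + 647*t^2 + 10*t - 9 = 10*r^3 - 99*r^2 + 158*r - 72*t^3 + t^2*(582 - 43*r) + t*(39*r^2 - 245*r - 42) - 48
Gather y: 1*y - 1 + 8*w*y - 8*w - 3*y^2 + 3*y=-8*w - 3*y^2 + y*(8*w + 4) - 1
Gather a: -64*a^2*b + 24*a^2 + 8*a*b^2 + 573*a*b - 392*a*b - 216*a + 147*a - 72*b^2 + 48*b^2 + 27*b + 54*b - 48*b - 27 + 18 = a^2*(24 - 64*b) + a*(8*b^2 + 181*b - 69) - 24*b^2 + 33*b - 9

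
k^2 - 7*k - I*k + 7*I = (k - 7)*(k - I)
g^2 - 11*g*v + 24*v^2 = (g - 8*v)*(g - 3*v)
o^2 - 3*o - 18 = (o - 6)*(o + 3)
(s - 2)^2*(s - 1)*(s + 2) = s^4 - 3*s^3 - 2*s^2 + 12*s - 8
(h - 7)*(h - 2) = h^2 - 9*h + 14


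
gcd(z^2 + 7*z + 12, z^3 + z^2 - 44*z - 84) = 1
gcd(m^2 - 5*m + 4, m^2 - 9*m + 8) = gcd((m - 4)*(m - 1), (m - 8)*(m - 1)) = m - 1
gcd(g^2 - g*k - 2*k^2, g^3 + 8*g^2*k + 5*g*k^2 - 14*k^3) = 1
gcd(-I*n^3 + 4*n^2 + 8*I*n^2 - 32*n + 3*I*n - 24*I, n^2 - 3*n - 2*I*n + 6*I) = 1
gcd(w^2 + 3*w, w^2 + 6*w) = w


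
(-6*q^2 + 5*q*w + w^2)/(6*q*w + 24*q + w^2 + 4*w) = (-q + w)/(w + 4)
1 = 1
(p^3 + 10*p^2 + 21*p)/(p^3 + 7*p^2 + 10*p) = (p^2 + 10*p + 21)/(p^2 + 7*p + 10)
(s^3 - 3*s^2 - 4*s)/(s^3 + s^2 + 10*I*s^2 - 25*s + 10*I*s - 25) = s*(s - 4)/(s^2 + 10*I*s - 25)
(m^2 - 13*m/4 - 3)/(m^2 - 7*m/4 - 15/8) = 2*(m - 4)/(2*m - 5)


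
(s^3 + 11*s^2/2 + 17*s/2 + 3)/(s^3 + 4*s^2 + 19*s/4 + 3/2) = 2*(s + 3)/(2*s + 3)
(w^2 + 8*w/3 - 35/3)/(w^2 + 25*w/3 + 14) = (3*w^2 + 8*w - 35)/(3*w^2 + 25*w + 42)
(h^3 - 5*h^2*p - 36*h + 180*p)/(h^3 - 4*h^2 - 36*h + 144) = (h - 5*p)/(h - 4)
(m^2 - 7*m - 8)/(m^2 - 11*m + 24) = (m + 1)/(m - 3)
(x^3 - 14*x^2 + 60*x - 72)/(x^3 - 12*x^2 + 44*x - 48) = (x - 6)/(x - 4)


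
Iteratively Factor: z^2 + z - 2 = (z - 1)*(z + 2)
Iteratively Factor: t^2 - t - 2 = (t + 1)*(t - 2)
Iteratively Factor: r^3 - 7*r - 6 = (r + 2)*(r^2 - 2*r - 3) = (r - 3)*(r + 2)*(r + 1)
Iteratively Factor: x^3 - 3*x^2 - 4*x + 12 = (x - 3)*(x^2 - 4) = (x - 3)*(x - 2)*(x + 2)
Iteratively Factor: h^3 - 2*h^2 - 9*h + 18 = (h - 2)*(h^2 - 9) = (h - 3)*(h - 2)*(h + 3)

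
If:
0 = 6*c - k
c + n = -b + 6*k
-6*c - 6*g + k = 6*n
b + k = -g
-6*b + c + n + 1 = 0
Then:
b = 29/131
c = 2/131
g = -41/131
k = 12/131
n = 41/131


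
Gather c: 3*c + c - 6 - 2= 4*c - 8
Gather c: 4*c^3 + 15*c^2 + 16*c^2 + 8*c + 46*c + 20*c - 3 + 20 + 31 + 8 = 4*c^3 + 31*c^2 + 74*c + 56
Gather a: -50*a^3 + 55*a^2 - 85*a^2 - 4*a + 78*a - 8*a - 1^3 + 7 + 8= -50*a^3 - 30*a^2 + 66*a + 14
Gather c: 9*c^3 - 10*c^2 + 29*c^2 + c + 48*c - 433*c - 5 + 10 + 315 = 9*c^3 + 19*c^2 - 384*c + 320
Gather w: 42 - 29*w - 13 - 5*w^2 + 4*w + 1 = -5*w^2 - 25*w + 30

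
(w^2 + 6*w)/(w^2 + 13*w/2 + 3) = 2*w/(2*w + 1)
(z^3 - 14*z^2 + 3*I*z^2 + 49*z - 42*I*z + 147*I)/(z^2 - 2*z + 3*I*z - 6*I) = (z^2 - 14*z + 49)/(z - 2)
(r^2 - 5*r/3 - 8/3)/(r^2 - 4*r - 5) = (r - 8/3)/(r - 5)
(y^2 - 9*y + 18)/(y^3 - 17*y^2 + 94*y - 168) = (y - 3)/(y^2 - 11*y + 28)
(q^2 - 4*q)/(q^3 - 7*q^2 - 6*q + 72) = q/(q^2 - 3*q - 18)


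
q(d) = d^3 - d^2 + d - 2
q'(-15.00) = 706.00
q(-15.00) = -3617.00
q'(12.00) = 409.00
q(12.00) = 1594.00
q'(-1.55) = 11.31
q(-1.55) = -9.68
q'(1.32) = 3.59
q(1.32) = -0.12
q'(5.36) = 76.47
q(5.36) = 128.62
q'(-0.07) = 1.15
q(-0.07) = -2.08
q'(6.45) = 112.91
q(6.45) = 231.18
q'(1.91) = 8.12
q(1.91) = 3.23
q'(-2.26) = 20.84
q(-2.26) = -20.91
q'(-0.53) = 2.90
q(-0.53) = -2.96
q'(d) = 3*d^2 - 2*d + 1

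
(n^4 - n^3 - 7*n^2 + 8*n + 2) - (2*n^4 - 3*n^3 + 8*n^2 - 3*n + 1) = -n^4 + 2*n^3 - 15*n^2 + 11*n + 1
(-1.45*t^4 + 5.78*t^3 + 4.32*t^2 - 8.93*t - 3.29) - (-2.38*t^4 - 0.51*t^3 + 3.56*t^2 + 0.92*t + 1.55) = 0.93*t^4 + 6.29*t^3 + 0.76*t^2 - 9.85*t - 4.84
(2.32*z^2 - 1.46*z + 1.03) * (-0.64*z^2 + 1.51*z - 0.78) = -1.4848*z^4 + 4.4376*z^3 - 4.6734*z^2 + 2.6941*z - 0.8034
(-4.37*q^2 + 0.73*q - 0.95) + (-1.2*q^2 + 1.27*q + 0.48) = -5.57*q^2 + 2.0*q - 0.47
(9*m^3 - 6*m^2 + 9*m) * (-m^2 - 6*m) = -9*m^5 - 48*m^4 + 27*m^3 - 54*m^2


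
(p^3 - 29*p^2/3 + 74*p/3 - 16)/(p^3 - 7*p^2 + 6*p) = (p - 8/3)/p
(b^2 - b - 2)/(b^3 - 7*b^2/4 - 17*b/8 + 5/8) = 8*(b - 2)/(8*b^2 - 22*b + 5)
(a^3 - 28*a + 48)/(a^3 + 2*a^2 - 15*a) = (a^3 - 28*a + 48)/(a*(a^2 + 2*a - 15))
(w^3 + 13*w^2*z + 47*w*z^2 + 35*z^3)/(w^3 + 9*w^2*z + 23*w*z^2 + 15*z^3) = (w + 7*z)/(w + 3*z)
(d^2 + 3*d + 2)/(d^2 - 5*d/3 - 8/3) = 3*(d + 2)/(3*d - 8)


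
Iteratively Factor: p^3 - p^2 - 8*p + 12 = (p - 2)*(p^2 + p - 6) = (p - 2)^2*(p + 3)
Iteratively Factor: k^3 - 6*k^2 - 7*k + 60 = (k - 5)*(k^2 - k - 12) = (k - 5)*(k + 3)*(k - 4)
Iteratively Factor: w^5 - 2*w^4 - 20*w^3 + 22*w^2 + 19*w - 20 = (w + 1)*(w^4 - 3*w^3 - 17*w^2 + 39*w - 20) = (w - 5)*(w + 1)*(w^3 + 2*w^2 - 7*w + 4) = (w - 5)*(w - 1)*(w + 1)*(w^2 + 3*w - 4) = (w - 5)*(w - 1)*(w + 1)*(w + 4)*(w - 1)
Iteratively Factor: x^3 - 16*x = (x - 4)*(x^2 + 4*x) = (x - 4)*(x + 4)*(x)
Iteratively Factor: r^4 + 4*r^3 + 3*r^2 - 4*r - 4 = (r + 2)*(r^3 + 2*r^2 - r - 2) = (r + 1)*(r + 2)*(r^2 + r - 2) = (r - 1)*(r + 1)*(r + 2)*(r + 2)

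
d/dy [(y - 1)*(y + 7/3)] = 2*y + 4/3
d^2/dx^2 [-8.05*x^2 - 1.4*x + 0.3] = -16.1000000000000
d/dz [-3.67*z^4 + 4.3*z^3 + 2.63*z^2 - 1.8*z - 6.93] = -14.68*z^3 + 12.9*z^2 + 5.26*z - 1.8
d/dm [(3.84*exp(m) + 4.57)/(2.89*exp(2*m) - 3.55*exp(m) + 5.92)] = (-11.0976*exp(2*m) - 26.4146*exp(m) + 38.9563)*exp(m)/(8.3521*exp(4*m) - 20.519*exp(3*m) + 46.8201*exp(2*m) - 42.032*exp(m) + 35.0464)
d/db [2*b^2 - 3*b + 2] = 4*b - 3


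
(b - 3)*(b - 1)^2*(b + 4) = b^4 - b^3 - 13*b^2 + 25*b - 12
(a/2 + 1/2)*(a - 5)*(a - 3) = a^3/2 - 7*a^2/2 + 7*a/2 + 15/2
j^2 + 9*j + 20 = (j + 4)*(j + 5)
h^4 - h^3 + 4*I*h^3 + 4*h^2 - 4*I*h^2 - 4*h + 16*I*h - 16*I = (h - 1)*(h - 2*I)*(h + 2*I)*(h + 4*I)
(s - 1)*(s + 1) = s^2 - 1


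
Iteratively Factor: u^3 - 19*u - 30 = (u + 3)*(u^2 - 3*u - 10) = (u - 5)*(u + 3)*(u + 2)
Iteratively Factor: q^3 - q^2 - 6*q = (q)*(q^2 - q - 6) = q*(q + 2)*(q - 3)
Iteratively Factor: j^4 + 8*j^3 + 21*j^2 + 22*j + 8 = (j + 4)*(j^3 + 4*j^2 + 5*j + 2) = (j + 1)*(j + 4)*(j^2 + 3*j + 2) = (j + 1)*(j + 2)*(j + 4)*(j + 1)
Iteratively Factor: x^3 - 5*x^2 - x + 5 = (x - 5)*(x^2 - 1) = (x - 5)*(x - 1)*(x + 1)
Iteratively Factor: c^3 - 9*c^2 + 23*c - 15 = (c - 1)*(c^2 - 8*c + 15) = (c - 5)*(c - 1)*(c - 3)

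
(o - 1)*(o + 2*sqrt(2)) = o^2 - o + 2*sqrt(2)*o - 2*sqrt(2)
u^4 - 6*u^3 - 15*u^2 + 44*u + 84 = (u - 7)*(u - 3)*(u + 2)^2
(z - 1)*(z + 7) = z^2 + 6*z - 7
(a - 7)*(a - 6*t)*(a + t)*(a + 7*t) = a^4 + 2*a^3*t - 7*a^3 - 41*a^2*t^2 - 14*a^2*t - 42*a*t^3 + 287*a*t^2 + 294*t^3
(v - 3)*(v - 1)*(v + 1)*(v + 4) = v^4 + v^3 - 13*v^2 - v + 12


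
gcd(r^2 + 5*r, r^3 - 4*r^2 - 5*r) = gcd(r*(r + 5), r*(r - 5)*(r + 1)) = r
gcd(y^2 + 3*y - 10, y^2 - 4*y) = 1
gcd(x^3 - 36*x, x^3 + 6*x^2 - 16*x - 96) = x + 6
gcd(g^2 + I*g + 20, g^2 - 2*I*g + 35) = g + 5*I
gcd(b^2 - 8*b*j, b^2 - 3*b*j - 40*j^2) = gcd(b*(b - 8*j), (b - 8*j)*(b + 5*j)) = b - 8*j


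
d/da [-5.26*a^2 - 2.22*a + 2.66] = -10.52*a - 2.22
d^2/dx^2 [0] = 0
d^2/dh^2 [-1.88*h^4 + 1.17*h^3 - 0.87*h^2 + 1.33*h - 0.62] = -22.56*h^2 + 7.02*h - 1.74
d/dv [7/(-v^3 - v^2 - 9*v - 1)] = 7*(3*v^2 + 2*v + 9)/(v^3 + v^2 + 9*v + 1)^2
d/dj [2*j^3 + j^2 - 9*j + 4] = 6*j^2 + 2*j - 9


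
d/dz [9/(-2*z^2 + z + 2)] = 9*(4*z - 1)/(-2*z^2 + z + 2)^2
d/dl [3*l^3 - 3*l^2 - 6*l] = 9*l^2 - 6*l - 6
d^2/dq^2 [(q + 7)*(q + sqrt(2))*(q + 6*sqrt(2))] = 6*q + 14 + 14*sqrt(2)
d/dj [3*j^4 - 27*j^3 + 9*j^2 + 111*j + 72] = 12*j^3 - 81*j^2 + 18*j + 111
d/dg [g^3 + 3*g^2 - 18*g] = 3*g^2 + 6*g - 18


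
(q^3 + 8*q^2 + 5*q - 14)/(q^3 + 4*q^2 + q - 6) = (q + 7)/(q + 3)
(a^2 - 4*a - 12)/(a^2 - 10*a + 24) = (a + 2)/(a - 4)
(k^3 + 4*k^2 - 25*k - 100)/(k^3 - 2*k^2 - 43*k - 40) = (k^2 - k - 20)/(k^2 - 7*k - 8)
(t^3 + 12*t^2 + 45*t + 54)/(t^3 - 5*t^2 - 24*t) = (t^2 + 9*t + 18)/(t*(t - 8))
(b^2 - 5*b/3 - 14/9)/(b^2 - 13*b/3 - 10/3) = (b - 7/3)/(b - 5)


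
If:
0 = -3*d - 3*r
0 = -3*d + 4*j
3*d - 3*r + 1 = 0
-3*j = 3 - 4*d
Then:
No Solution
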